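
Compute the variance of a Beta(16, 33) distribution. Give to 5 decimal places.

0.00440

μ = 16/49 = 0.326531; Var = μ(1−μ)/(α+β+1) = 0.2199084/50 = 0.00440.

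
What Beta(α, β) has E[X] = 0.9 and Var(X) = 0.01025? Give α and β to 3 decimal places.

By moment matching, α+β = μ(1−μ)/σ² − 1 = (0.9·0.1)/0.01025 − 1 = 8.7805 − 1 = 7.7805.
Since α/(α+β) = μ, α = 0.9·7.7805 = 7.002 and β = 0.1·7.7805 = 0.778.

α = 7.002, β = 0.778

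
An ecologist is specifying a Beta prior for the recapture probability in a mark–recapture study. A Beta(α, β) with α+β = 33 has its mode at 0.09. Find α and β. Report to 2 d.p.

α = 3.79, β = 29.21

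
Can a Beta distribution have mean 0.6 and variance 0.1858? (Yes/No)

Yes

A Beta with mean μ has variance μ(1−μ)/(α+β+1) < μ(1−μ).
Here μ(1−μ) = 0.6×0.4 = 0.24, and 0.1858 < 0.24.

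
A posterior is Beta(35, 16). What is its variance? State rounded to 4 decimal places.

0.0041

α+β = 51 and αβ = 560, so Var = αβ/[(α+β)²(α+β+1)] = 560/135252 = 0.0041.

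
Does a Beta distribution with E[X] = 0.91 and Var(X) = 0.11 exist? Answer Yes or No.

A Beta with mean μ has variance μ(1−μ)/(α+β+1) < μ(1−μ).
Here μ(1−μ) = 0.91×0.09 = 0.0819, and 0.11 ≥ 0.0819.

No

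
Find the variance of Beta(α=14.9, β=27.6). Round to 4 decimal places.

0.0052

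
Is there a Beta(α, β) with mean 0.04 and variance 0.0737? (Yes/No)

No

For any Beta, Var(X) < E[X]·(1−E[X]).
Here μ(1−μ) = 0.04×0.96 = 0.0384, and 0.0737 ≥ 0.0384.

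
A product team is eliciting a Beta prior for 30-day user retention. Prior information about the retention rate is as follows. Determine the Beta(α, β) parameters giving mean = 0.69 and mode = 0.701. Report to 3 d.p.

α = 25.216, β = 11.329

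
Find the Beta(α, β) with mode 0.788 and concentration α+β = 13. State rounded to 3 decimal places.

α = 9.668, β = 3.332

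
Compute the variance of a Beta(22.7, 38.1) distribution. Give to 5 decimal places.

0.00379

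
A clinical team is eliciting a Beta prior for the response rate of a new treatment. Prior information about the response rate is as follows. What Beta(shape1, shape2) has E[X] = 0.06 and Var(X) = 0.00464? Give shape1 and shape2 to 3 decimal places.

shape1 = 0.669, shape2 = 10.486

By moment matching, shape1+shape2 = μ(1−μ)/σ² − 1 = (0.06·0.94)/0.00464 − 1 = 12.1552 − 1 = 11.1552.
Since shape1/(shape1+shape2) = μ, shape1 = 0.06·11.1552 = 0.669 and shape2 = 0.94·11.1552 = 10.486.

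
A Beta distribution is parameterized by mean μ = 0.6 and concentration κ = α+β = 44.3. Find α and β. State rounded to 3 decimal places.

Split κ in proportion μ : (1−μ): α = 0.6·44.3 = 26.580, β = 44.3 − 26.580 = 17.720.

α = 26.580, β = 17.720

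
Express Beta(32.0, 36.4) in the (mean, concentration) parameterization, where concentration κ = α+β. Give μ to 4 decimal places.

μ = 0.4678, κ = 68.4

κ = α+β = 32.0+36.4 = 68.4; μ = α/κ = 32.0/68.4 = 0.4678.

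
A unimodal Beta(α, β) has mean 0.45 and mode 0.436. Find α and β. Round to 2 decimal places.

Let s = α+β. Mean gives α = μs = 0.45s; mode gives (α−1)/(s−2) = 0.436.
Substituting: 0.45s − 1 = 0.436(s−2) = 0.436s − 0.872, so 0.014s = 0.128 and s = 9.1429.
Then α = 0.45×9.1429 = 4.11 and β = s−α = 5.03.

α = 4.11, β = 5.03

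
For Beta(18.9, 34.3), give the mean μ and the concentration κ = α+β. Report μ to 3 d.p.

κ = α+β = 18.9+34.3 = 53.2; μ = α/κ = 18.9/53.2 = 0.355.

μ = 0.355, κ = 53.2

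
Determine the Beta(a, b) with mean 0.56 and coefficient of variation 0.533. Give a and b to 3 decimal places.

a = 0.989, b = 0.777

σ = CV·μ = 0.533×0.56 = 0.29848, so σ² = 0.089090.
s+1 = μ(1−μ)/σ² = 0.2464/0.089090 = 2.7657, so s = a+b = 1.7657.
a = μs = 0.989, b = (1−μ)s = 0.777.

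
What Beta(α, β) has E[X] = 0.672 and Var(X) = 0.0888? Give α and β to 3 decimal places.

Write ν = α+β; then α = μν and Var = μ(1−μ)/(ν+1).
ν = μ(1−μ)/Var − 1 = 0.220416/0.0888 − 1 = 1.4822.
α = 0.672·1.4822 = 0.996, β = 0.328·1.4822 = 0.486.

α = 0.996, β = 0.486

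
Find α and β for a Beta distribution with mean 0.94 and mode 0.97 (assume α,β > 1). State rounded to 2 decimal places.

α = 29.45, β = 1.88

Let s = α+β. Mean gives α = μs = 0.94s; mode gives (α−1)/(s−2) = 0.97.
Substituting: 0.94s − 1 = 0.97(s−2) = 0.97s − 1.94, so -0.03s = -0.94 and s = 31.3333.
Then α = 0.94×31.3333 = 29.45 and β = s−α = 1.88.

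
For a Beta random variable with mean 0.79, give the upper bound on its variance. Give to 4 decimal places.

Var = μ(1−μ)/(α+β+1), which approaches μ(1−μ) as α+β → 0.
So the supremum is μ(1−μ) = 0.79×0.21 = 0.1659.

0.1659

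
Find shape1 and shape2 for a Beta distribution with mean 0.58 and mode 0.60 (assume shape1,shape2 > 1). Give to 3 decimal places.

shape1 = 5.800, shape2 = 4.200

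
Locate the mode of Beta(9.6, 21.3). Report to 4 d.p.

0.2976

With α,β > 1, mode = (α−1)/(α+β−2) = 8.6/28.9 = 0.2976.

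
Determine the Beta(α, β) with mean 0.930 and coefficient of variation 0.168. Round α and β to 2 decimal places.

α = 1.55, β = 0.12

Var = (CV·μ)² = (0.168×0.930)² = 0.024411.
α+β = μ(1−μ)/Var − 1 = 0.065100/0.024411 − 1 = 1.6668.
Thus α = 0.930·1.6668 = 1.55 and β = 0.070·1.6668 = 0.12.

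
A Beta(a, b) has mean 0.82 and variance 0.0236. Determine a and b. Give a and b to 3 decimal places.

a = 4.308, b = 0.946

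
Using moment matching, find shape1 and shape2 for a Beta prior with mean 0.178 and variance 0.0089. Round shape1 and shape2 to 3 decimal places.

shape1 = 2.748, shape2 = 12.692

Write ν = shape1+shape2; then shape1 = μν and Var = μ(1−μ)/(ν+1).
ν = μ(1−μ)/Var − 1 = 0.146316/0.0089 − 1 = 15.4400.
shape1 = 0.178·15.4400 = 2.748, shape2 = 0.822·15.4400 = 12.692.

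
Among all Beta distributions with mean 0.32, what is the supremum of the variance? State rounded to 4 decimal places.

For fixed mean μ the Beta variance is μ(1−μ)/(α+β+1), increasing as α+β decreases.
Its least upper bound (not attained) is μ(1−μ) = 0.32·0.68 = 0.2176.

0.2176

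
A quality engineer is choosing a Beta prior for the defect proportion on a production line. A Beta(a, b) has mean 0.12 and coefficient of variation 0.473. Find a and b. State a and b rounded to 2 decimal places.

Var = (CV·μ)² = (0.473×0.12)² = 0.003222.
a+b = μ(1−μ)/Var − 1 = 0.1056/0.003222 − 1 = 31.7778.
Thus a = 0.12·31.7778 = 3.81 and b = 0.88·31.7778 = 27.96.

a = 3.81, b = 27.96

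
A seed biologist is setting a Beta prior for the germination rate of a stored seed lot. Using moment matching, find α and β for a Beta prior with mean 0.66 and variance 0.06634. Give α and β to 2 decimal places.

By moment matching, α+β = μ(1−μ)/σ² − 1 = (0.66·0.34)/0.06634 − 1 = 3.3826 − 1 = 2.3826.
Since α/(α+β) = μ, α = 0.66·2.3826 = 1.57 and β = 0.34·2.3826 = 0.81.

α = 1.57, β = 0.81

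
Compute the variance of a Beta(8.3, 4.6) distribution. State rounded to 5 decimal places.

μ = 8.3/12.9 = 0.643411; Var = μ(1−μ)/(α+β+1) = 0.2294333/13.9 = 0.01651.

0.01651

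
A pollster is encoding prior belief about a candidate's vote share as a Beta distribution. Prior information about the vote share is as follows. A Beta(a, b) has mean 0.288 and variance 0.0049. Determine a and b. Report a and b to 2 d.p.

Write ν = a+b; then a = μν and Var = μ(1−μ)/(ν+1).
ν = μ(1−μ)/Var − 1 = 0.205056/0.0049 − 1 = 40.8482.
a = 0.288·40.8482 = 11.76, b = 0.712·40.8482 = 29.08.

a = 11.76, b = 29.08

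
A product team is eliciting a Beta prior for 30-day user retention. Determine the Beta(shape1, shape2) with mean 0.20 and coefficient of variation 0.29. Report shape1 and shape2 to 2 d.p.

Var = (CV·μ)² = (0.29×0.20)² = 0.003364.
shape1+shape2 = μ(1−μ)/Var − 1 = 0.1600/0.003364 − 1 = 46.5624.
Thus shape1 = 0.20·46.5624 = 9.31 and shape2 = 0.80·46.5624 = 37.25.

shape1 = 9.31, shape2 = 37.25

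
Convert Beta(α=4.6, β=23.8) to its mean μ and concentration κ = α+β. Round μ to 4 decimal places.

μ = 0.1620, κ = 28.4

κ = α+β = 4.6+23.8 = 28.4; μ = α/κ = 4.6/28.4 = 0.1620.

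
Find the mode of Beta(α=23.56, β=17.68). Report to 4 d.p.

With α,β > 1, mode = (α−1)/(α+β−2) = 22.56/39.24 = 0.5749.

0.5749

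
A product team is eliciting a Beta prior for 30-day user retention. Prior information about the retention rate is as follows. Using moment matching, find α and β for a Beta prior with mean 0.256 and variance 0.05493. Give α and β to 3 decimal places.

By moment matching, α+β = μ(1−μ)/σ² − 1 = (0.256·0.744)/0.05493 − 1 = 3.4674 − 1 = 2.4674.
Since α/(α+β) = μ, α = 0.256·2.4674 = 0.632 and β = 0.744·2.4674 = 1.836.

α = 0.632, β = 1.836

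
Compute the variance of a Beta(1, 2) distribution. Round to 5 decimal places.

α+β = 3 and αβ = 2, so Var = αβ/[(α+β)²(α+β+1)] = 2/36 = 0.05556.

0.05556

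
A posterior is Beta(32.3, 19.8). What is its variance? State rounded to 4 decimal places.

Var = αβ/[(α+β)²(α+β+1)] = (32.3×19.8)/(52.1²×53.1) = 639.54/144135.171 = 0.0044.

0.0044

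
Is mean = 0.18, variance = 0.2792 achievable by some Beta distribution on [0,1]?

No

A Beta with mean μ has variance μ(1−μ)/(α+β+1) < μ(1−μ).
Here μ(1−μ) = 0.18×0.82 = 0.1476, and 0.2792 ≥ 0.1476.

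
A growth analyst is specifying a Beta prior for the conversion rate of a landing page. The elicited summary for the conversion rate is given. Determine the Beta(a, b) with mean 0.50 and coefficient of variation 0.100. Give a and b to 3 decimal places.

a = 49.500, b = 49.500

σ = CV·μ = 0.100×0.50 = 0.05000, so σ² = 0.002500.
s+1 = μ(1−μ)/σ² = 0.2500/0.002500 = 100.0000, so s = a+b = 99.0000.
a = μs = 49.500, b = (1−μ)s = 49.500.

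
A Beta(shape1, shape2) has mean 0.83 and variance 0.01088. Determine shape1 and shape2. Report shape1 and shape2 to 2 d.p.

Write ν = shape1+shape2; then shape1 = μν and Var = μ(1−μ)/(ν+1).
ν = μ(1−μ)/Var − 1 = 0.1411/0.01088 − 1 = 11.9688.
shape1 = 0.83·11.9688 = 9.93, shape2 = 0.17·11.9688 = 2.03.

shape1 = 9.93, shape2 = 2.03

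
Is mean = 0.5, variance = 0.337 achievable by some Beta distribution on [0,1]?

No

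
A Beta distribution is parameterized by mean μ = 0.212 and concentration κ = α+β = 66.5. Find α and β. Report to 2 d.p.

α = 14.10, β = 52.40

α = μκ = 0.212×66.5 = 14.10 and β = (1−μ)κ = 0.788×66.5 = 52.40.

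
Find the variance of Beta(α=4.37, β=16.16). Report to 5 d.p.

Var = αβ/[(α+β)²(α+β+1)] = (4.37×16.16)/(20.53²×21.53) = 70.6192/9074.483777 = 0.00778.

0.00778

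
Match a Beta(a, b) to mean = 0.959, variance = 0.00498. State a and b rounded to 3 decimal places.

By moment matching, a+b = μ(1−μ)/σ² − 1 = (0.959·0.041)/0.00498 − 1 = 7.8954 − 1 = 6.8954.
Since a/(a+b) = μ, a = 0.959·6.8954 = 6.613 and b = 0.041·6.8954 = 0.283.

a = 6.613, b = 0.283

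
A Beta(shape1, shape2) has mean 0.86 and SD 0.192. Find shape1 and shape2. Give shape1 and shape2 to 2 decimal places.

shape1 = 1.95, shape2 = 0.32

σ² = 0.192² = 0.036864.
With s = shape1+shape2, Var = μ(1−μ)/(s+1), so s+1 = (0.86×0.14)/0.036864 = 3.2661 and s = 2.2661.
shape1 = μs = 1.95, shape2 = (1−μ)s = 0.32.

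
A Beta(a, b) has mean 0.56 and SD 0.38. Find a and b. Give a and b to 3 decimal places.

σ² = 0.38² = 0.1444.
With s = a+b, Var = μ(1−μ)/(s+1), so s+1 = (0.56×0.44)/0.1444 = 1.7064 and s = 0.7064.
a = μs = 0.396, b = (1−μ)s = 0.311.

a = 0.396, b = 0.311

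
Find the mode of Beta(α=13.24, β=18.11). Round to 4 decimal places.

0.4170

The density x^(α−1)(1−x)^(β−1) is maximised at (α−1)/(α+β−2) = 12.24/29.35 = 0.4170.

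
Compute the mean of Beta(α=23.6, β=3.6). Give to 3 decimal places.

0.868

The Beta mean is α/(α+β) = 23.6/(23.6+3.6) = 0.868.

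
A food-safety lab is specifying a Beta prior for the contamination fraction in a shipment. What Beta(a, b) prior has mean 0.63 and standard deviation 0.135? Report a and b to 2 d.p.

First σ² = 0.018225. Setting a = μn, b = (1−μ)n with n = a+b,
μ(1−μ)/(n+1) = 0.018225 ⇒ n+1 = 0.2331/0.018225 = 12.7901 ⇒ n = 11.7901.
Hence a = 0.63×11.7901 = 7.43, b = 0.37×11.7901 = 4.36.

a = 7.43, b = 4.36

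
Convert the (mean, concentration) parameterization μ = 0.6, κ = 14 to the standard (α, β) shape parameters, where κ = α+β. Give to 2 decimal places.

α = 8.40, β = 5.60

α = μκ = 0.6×14 = 8.40 and β = (1−μ)κ = 0.4×14 = 5.60.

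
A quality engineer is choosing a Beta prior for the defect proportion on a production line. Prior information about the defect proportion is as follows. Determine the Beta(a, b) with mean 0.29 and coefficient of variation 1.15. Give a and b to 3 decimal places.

a = 0.247, b = 0.604

Var = (CV·μ)² = (1.15×0.29)² = 0.111222.
a+b = μ(1−μ)/Var − 1 = 0.2059/0.111222 − 1 = 0.8512.
Thus a = 0.29·0.8512 = 0.247 and b = 0.71·0.8512 = 0.604.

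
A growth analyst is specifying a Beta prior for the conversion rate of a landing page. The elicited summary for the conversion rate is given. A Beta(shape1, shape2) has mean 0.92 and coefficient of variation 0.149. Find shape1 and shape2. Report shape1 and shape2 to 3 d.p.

shape1 = 2.683, shape2 = 0.233

σ = CV·μ = 0.149×0.92 = 0.13708, so σ² = 0.018791.
s+1 = μ(1−μ)/σ² = 0.0736/0.018791 = 3.9168, so s = shape1+shape2 = 2.9168.
shape1 = μs = 2.683, shape2 = (1−μ)s = 0.233.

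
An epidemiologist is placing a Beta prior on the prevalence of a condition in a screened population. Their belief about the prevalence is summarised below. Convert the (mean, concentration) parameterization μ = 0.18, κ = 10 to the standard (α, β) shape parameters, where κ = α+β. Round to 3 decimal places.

Split κ in proportion μ : (1−μ): α = 0.18·10 = 1.800, β = 10 − 1.800 = 8.200.

α = 1.800, β = 8.200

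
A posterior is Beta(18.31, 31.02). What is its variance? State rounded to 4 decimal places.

μ = 18.31/49.33 = 0.371174; Var = μ(1−μ)/(α+β+1) = 0.2334038/50.33 = 0.0046.

0.0046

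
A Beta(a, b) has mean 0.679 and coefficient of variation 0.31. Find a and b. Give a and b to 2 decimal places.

a = 2.66, b = 1.26

σ = CV·μ = 0.31×0.679 = 0.21049, so σ² = 0.044306.
s+1 = μ(1−μ)/σ² = 0.217959/0.044306 = 4.9194, so s = a+b = 3.9194.
a = μs = 2.66, b = (1−μ)s = 1.26.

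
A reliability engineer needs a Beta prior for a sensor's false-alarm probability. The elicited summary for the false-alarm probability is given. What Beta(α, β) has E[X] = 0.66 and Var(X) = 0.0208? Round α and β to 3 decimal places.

α = 6.460, β = 3.328

Let s = α+β. The Beta variance is μ(1−μ)/(s+1).
So s+1 = μ(1−μ)/σ² = (0.66×0.34)/0.0208 = 0.2244/0.0208 = 10.7885, giving s = 9.7885.
Then α = μs = 0.66×9.7885 = 6.460 and β = (1−μ)s = 0.34×9.7885 = 3.328.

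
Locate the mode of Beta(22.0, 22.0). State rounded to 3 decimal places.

With α,β > 1, mode = (α−1)/(α+β−2) = 21.0/42.0 = 0.500.

0.500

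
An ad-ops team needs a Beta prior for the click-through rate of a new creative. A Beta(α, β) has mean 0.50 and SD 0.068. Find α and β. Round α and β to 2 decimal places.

σ² = 0.068² = 0.004624.
With s = α+β, Var = μ(1−μ)/(s+1), so s+1 = (0.50×0.50)/0.004624 = 54.0657 and s = 53.0657.
α = μs = 26.53, β = (1−μ)s = 26.53.

α = 26.53, β = 26.53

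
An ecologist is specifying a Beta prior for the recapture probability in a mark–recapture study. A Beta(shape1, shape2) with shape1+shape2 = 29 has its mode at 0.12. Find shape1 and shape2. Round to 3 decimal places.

Mode = (shape1−1)/(κ−2) with κ = shape1+shape2, so shape1−1 = 0.12·27 = 3.240.
shape1 = 4.240; shape2 = κ − shape1 = 24.760.

shape1 = 4.240, shape2 = 24.760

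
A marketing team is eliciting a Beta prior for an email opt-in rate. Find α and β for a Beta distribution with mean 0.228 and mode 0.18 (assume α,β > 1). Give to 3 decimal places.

Let s = α+β. Mean gives α = μs = 0.228s; mode gives (α−1)/(s−2) = 0.18.
Substituting: 0.228s − 1 = 0.18(s−2) = 0.18s − 0.36, so 0.048s = 0.64 and s = 13.3333.
Then α = 0.228×13.3333 = 3.040 and β = s−α = 10.293.

α = 3.040, β = 10.293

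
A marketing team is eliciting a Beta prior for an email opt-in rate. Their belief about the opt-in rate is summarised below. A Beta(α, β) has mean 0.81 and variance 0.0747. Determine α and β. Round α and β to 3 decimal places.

By moment matching, α+β = μ(1−μ)/σ² − 1 = (0.81·0.19)/0.0747 − 1 = 2.0602 − 1 = 1.0602.
Since α/(α+β) = μ, α = 0.81·1.0602 = 0.859 and β = 0.19·1.0602 = 0.201.

α = 0.859, β = 0.201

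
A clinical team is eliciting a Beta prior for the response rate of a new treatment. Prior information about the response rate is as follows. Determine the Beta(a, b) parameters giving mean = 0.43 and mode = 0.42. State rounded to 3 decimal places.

a = 6.880, b = 9.120

With s = a+b: μ = a/s and mode = (a−1)/(s−2). Eliminating a = μs,
μs − 1 = m(s−2) ⇒ s(μ−m) = 1−2m ⇒ s = 0.16/0.01 = 16.0000.
So a = μs = 6.880, b = (1−μ)s = 9.120.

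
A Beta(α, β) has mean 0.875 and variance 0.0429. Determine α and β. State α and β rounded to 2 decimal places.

α = 1.36, β = 0.19

Write ν = α+β; then α = μν and Var = μ(1−μ)/(ν+1).
ν = μ(1−μ)/Var − 1 = 0.109375/0.0429 − 1 = 1.5495.
α = 0.875·1.5495 = 1.36, β = 0.125·1.5495 = 0.19.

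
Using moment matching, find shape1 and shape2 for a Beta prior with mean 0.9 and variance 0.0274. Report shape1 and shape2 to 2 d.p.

shape1 = 2.06, shape2 = 0.23

Let s = shape1+shape2. The Beta variance is μ(1−μ)/(s+1).
So s+1 = μ(1−μ)/σ² = (0.9×0.1)/0.0274 = 0.09/0.0274 = 3.2847, giving s = 2.2847.
Then shape1 = μs = 0.9×2.2847 = 2.06 and shape2 = (1−μ)s = 0.1×2.2847 = 0.23.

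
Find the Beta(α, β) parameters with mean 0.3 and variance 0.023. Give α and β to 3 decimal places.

α = 2.439, β = 5.691

By moment matching, α+β = μ(1−μ)/σ² − 1 = (0.3·0.7)/0.023 − 1 = 9.1304 − 1 = 8.1304.
Since α/(α+β) = μ, α = 0.3·8.1304 = 2.439 and β = 0.7·8.1304 = 5.691.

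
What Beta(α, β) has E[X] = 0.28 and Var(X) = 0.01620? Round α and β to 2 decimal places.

α = 3.20, β = 8.24

By moment matching, α+β = μ(1−μ)/σ² − 1 = (0.28·0.72)/0.01620 − 1 = 12.4444 − 1 = 11.4444.
Since α/(α+β) = μ, α = 0.28·11.4444 = 3.20 and β = 0.72·11.4444 = 8.24.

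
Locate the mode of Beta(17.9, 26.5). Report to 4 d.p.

0.3986

With α,β > 1, mode = (α−1)/(α+β−2) = 16.9/42.4 = 0.3986.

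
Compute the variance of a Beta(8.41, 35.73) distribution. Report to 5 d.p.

Var = αβ/[(α+β)²(α+β+1)] = (8.41×35.73)/(44.14²×45.14) = 300.4893/87948.049544 = 0.00342.

0.00342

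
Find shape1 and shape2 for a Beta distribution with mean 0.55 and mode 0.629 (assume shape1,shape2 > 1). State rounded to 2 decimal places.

shape1 = 1.80, shape2 = 1.47

With s = shape1+shape2: μ = shape1/s and mode = (shape1−1)/(s−2). Eliminating shape1 = μs,
μs − 1 = m(s−2) ⇒ s(μ−m) = 1−2m ⇒ s = -0.258/-0.079 = 3.2658.
So shape1 = μs = 1.80, shape2 = (1−μ)s = 1.47.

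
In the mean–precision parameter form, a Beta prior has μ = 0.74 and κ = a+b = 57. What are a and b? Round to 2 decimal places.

Split κ in proportion μ : (1−μ): a = 0.74·57 = 42.18, b = 57 − 42.18 = 14.82.

a = 42.18, b = 14.82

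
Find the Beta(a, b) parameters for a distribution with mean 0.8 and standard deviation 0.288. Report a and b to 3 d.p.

σ² = 0.288² = 0.082944.
With s = a+b, Var = μ(1−μ)/(s+1), so s+1 = (0.8×0.2)/0.082944 = 1.9290 and s = 0.9290.
a = μs = 0.743, b = (1−μ)s = 0.186.

a = 0.743, b = 0.186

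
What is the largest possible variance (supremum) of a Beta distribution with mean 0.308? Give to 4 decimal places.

0.2131

For fixed mean μ the Beta variance is μ(1−μ)/(α+β+1), increasing as α+β decreases.
Its least upper bound (not attained) is μ(1−μ) = 0.308·0.692 = 0.2131.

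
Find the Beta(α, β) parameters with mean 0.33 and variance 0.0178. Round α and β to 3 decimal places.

Let s = α+β. The Beta variance is μ(1−μ)/(s+1).
So s+1 = μ(1−μ)/σ² = (0.33×0.67)/0.0178 = 0.2211/0.0178 = 12.4213, giving s = 11.4213.
Then α = μs = 0.33×11.4213 = 3.769 and β = (1−μ)s = 0.67×11.4213 = 7.652.

α = 3.769, β = 7.652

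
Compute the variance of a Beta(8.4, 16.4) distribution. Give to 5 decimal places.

0.00868

μ = 8.4/24.8 = 0.338710; Var = μ(1−μ)/(α+β+1) = 0.2239854/25.8 = 0.00868.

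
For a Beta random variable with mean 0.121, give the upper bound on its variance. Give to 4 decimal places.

0.1064

Var = μ(1−μ)/(α+β+1), which approaches μ(1−μ) as α+β → 0.
So the supremum is μ(1−μ) = 0.121×0.879 = 0.1064.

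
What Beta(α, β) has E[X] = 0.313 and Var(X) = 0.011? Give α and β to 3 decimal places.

α = 5.806, β = 12.743

Write ν = α+β; then α = μν and Var = μ(1−μ)/(ν+1).
ν = μ(1−μ)/Var − 1 = 0.215031/0.011 − 1 = 18.5483.
α = 0.313·18.5483 = 5.806, β = 0.687·18.5483 = 12.743.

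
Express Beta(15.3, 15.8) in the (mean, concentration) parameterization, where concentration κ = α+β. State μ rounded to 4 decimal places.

μ = 0.4920, κ = 31.1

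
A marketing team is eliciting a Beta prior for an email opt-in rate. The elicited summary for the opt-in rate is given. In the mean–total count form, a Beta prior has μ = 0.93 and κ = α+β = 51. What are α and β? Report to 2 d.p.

α = μκ = 0.93×51 = 47.43 and β = (1−μ)κ = 0.07×51 = 3.57.

α = 47.43, β = 3.57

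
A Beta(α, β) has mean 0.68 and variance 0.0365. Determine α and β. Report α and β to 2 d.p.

Write ν = α+β; then α = μν and Var = μ(1−μ)/(ν+1).
ν = μ(1−μ)/Var − 1 = 0.2176/0.0365 − 1 = 4.9616.
α = 0.68·4.9616 = 3.37, β = 0.32·4.9616 = 1.59.

α = 3.37, β = 1.59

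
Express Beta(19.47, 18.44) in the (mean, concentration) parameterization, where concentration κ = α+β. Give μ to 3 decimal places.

μ = 0.514, κ = 37.91

κ = α+β = 19.47+18.44 = 37.91; μ = α/κ = 19.47/37.91 = 0.514.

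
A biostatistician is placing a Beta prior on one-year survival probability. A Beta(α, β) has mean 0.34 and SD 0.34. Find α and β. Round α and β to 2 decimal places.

σ² = 0.34² = 0.1156.
With s = α+β, Var = μ(1−μ)/(s+1), so s+1 = (0.34×0.66)/0.1156 = 1.9412 and s = 0.9412.
α = μs = 0.32, β = (1−μ)s = 0.62.

α = 0.32, β = 0.62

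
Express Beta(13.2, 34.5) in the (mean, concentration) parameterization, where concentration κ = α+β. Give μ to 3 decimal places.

μ = 0.277, κ = 47.7

κ = α+β = 13.2+34.5 = 47.7; μ = α/κ = 13.2/47.7 = 0.277.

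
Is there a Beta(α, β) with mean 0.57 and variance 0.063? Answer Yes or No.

Yes

A Beta with mean μ has variance μ(1−μ)/(α+β+1) < μ(1−μ).
Here μ(1−μ) = 0.57×0.43 = 0.2451, and 0.063 < 0.2451.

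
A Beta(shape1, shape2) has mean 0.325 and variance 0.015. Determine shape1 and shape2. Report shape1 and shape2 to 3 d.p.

By moment matching, shape1+shape2 = μ(1−μ)/σ² − 1 = (0.325·0.675)/0.015 − 1 = 14.6250 − 1 = 13.6250.
Since shape1/(shape1+shape2) = μ, shape1 = 0.325·13.6250 = 4.428 and shape2 = 0.675·13.6250 = 9.197.

shape1 = 4.428, shape2 = 9.197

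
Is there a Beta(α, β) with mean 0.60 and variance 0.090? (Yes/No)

A Beta with mean μ has variance μ(1−μ)/(α+β+1) < μ(1−μ).
Here μ(1−μ) = 0.60×0.40 = 0.2400, and 0.090 < 0.2400.

Yes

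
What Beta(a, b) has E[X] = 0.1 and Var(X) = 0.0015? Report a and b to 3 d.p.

a = 5.900, b = 53.100

By moment matching, a+b = μ(1−μ)/σ² − 1 = (0.1·0.9)/0.0015 − 1 = 60.0000 − 1 = 59.0000.
Since a/(a+b) = μ, a = 0.1·59.0000 = 5.900 and b = 0.9·59.0000 = 53.100.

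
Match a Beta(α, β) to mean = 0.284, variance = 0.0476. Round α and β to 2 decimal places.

By moment matching, α+β = μ(1−μ)/σ² − 1 = (0.284·0.716)/0.0476 − 1 = 4.2719 − 1 = 3.2719.
Since α/(α+β) = μ, α = 0.284·3.2719 = 0.93 and β = 0.716·3.2719 = 2.34.

α = 0.93, β = 2.34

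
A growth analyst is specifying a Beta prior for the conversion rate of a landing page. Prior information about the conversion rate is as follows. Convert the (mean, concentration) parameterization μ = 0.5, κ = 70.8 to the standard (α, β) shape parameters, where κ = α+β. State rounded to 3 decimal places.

Split κ in proportion μ : (1−μ): α = 0.5·70.8 = 35.400, β = 70.8 − 35.400 = 35.400.

α = 35.400, β = 35.400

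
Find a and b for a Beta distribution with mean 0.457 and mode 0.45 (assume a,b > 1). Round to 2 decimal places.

a = 6.53, b = 7.76

With s = a+b: μ = a/s and mode = (a−1)/(s−2). Eliminating a = μs,
μs − 1 = m(s−2) ⇒ s(μ−m) = 1−2m ⇒ s = 0.10/0.007 = 14.2857.
So a = μs = 6.53, b = (1−μ)s = 7.76.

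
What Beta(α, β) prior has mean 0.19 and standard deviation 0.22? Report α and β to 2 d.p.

α = 0.41, β = 1.77

σ² = 0.22² = 0.0484.
With s = α+β, Var = μ(1−μ)/(s+1), so s+1 = (0.19×0.81)/0.0484 = 3.1798 and s = 2.1798.
α = μs = 0.41, β = (1−μ)s = 1.77.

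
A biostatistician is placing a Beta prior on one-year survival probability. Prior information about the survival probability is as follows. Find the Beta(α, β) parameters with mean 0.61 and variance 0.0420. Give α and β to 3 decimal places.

α = 2.845, β = 1.819

By moment matching, α+β = μ(1−μ)/σ² − 1 = (0.61·0.39)/0.0420 − 1 = 5.6643 − 1 = 4.6643.
Since α/(α+β) = μ, α = 0.61·4.6643 = 2.845 and β = 0.39·4.6643 = 1.819.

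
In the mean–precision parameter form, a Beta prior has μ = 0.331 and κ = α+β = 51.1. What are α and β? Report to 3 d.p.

Split κ in proportion μ : (1−μ): α = 0.331·51.1 = 16.914, β = 51.1 − 16.914 = 34.186.

α = 16.914, β = 34.186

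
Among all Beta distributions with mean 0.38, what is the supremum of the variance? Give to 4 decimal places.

0.2356

Var = μ(1−μ)/(α+β+1), which approaches μ(1−μ) as α+β → 0.
So the supremum is μ(1−μ) = 0.38×0.62 = 0.2356.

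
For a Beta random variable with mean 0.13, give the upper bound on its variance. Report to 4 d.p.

0.1131

Var = μ(1−μ)/(α+β+1), which approaches μ(1−μ) as α+β → 0.
So the supremum is μ(1−μ) = 0.13×0.87 = 0.1131.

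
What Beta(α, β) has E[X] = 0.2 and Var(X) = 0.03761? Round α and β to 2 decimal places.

α = 0.65, β = 2.60

Write ν = α+β; then α = μν and Var = μ(1−μ)/(ν+1).
ν = μ(1−μ)/Var − 1 = 0.16/0.03761 − 1 = 3.2542.
α = 0.2·3.2542 = 0.65, β = 0.8·3.2542 = 2.60.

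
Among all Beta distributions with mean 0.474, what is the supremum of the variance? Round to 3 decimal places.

Var = μ(1−μ)/(α+β+1), which approaches μ(1−μ) as α+β → 0.
So the supremum is μ(1−μ) = 0.474×0.526 = 0.249.

0.249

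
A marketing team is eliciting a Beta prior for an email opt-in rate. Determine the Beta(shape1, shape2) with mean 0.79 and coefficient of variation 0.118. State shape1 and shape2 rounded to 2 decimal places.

shape1 = 14.29, shape2 = 3.80

σ = CV·μ = 0.118×0.79 = 0.09322, so σ² = 0.008690.
s+1 = μ(1−μ)/σ² = 0.1659/0.008690 = 19.0910, so s = shape1+shape2 = 18.0910.
shape1 = μs = 14.29, shape2 = (1−μ)s = 3.80.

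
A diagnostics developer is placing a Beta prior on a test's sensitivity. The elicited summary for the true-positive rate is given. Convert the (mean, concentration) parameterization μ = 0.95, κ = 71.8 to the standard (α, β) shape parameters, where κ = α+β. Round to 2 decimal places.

α = 68.21, β = 3.59

α = μκ = 0.95×71.8 = 68.21 and β = (1−μ)κ = 0.05×71.8 = 3.59.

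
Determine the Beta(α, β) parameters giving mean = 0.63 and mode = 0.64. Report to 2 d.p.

α = 17.64, β = 10.36

With s = α+β: μ = α/s and mode = (α−1)/(s−2). Eliminating α = μs,
μs − 1 = m(s−2) ⇒ s(μ−m) = 1−2m ⇒ s = -0.28/-0.01 = 28.0000.
So α = μs = 17.64, β = (1−μ)s = 10.36.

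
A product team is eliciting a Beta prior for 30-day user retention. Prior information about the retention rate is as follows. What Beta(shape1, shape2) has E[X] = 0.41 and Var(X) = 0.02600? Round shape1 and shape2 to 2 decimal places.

shape1 = 3.40, shape2 = 4.90

Let s = shape1+shape2. The Beta variance is μ(1−μ)/(s+1).
So s+1 = μ(1−μ)/σ² = (0.41×0.59)/0.02600 = 0.2419/0.02600 = 9.3038, giving s = 8.3038.
Then shape1 = μs = 0.41×8.3038 = 3.40 and shape2 = (1−μ)s = 0.59×8.3038 = 4.90.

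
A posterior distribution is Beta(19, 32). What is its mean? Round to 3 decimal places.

E[X] = α/(α+β) = 19/51 = 0.373.

0.373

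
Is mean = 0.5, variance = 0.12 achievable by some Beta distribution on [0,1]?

Yes

The Beta variance bound is σ² < μ(1−μ).
Here μ(1−μ) = 0.5×0.5 = 0.25, and 0.12 < 0.25.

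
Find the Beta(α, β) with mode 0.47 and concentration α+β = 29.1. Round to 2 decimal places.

Since the density peak of Beta(α,β) is at (α−1)/(α+β−2),
α = 1 + 0.47(29.1−2) = 13.74 and β = 29.1 − 13.74 = 15.36.

α = 13.74, β = 15.36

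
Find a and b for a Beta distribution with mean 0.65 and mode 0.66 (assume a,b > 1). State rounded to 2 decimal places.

a = 20.80, b = 11.20

Let s = a+b. Mean gives a = μs = 0.65s; mode gives (a−1)/(s−2) = 0.66.
Substituting: 0.65s − 1 = 0.66(s−2) = 0.66s − 1.32, so -0.01s = -0.32 and s = 32.0000.
Then a = 0.65×32.0000 = 20.80 and b = s−a = 11.20.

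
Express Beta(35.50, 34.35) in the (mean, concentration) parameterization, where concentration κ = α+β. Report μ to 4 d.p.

μ = 0.5082, κ = 69.85

κ = α+β = 35.50+34.35 = 69.85; μ = α/κ = 35.50/69.85 = 0.5082.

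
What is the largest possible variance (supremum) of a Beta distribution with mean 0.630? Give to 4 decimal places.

For fixed mean μ the Beta variance is μ(1−μ)/(α+β+1), increasing as α+β decreases.
Its least upper bound (not attained) is μ(1−μ) = 0.630·0.370 = 0.2331.

0.2331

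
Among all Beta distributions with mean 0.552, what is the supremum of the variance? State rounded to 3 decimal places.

0.247

Var = μ(1−μ)/(α+β+1), which approaches μ(1−μ) as α+β → 0.
So the supremum is μ(1−μ) = 0.552×0.448 = 0.247.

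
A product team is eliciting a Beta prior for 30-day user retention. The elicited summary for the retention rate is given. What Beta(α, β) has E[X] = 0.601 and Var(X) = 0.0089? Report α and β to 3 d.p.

By moment matching, α+β = μ(1−μ)/σ² − 1 = (0.601·0.399)/0.0089 − 1 = 26.9437 − 1 = 25.9437.
Since α/(α+β) = μ, α = 0.601·25.9437 = 15.592 and β = 0.399·25.9437 = 10.352.

α = 15.592, β = 10.352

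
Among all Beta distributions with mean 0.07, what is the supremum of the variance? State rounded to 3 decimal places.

0.065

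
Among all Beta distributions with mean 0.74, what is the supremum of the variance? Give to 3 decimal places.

0.192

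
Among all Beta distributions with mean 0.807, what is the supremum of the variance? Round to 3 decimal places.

For fixed mean μ the Beta variance is μ(1−μ)/(α+β+1), increasing as α+β decreases.
Its least upper bound (not attained) is μ(1−μ) = 0.807·0.193 = 0.156.

0.156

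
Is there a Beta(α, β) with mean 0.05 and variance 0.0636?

No

A Beta with mean μ has variance μ(1−μ)/(α+β+1) < μ(1−μ).
Here μ(1−μ) = 0.05×0.95 = 0.0475, and 0.0636 ≥ 0.0475.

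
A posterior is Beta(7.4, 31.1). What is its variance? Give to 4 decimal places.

0.0039

α+β = 38.5 and αβ = 230.14, so Var = αβ/[(α+β)²(α+β+1)] = 230.14/58548.875 = 0.0039.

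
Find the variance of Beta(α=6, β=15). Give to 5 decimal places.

0.00928

Var = αβ/[(α+β)²(α+β+1)] = (6×15)/(21²×22) = 90/9702 = 0.00928.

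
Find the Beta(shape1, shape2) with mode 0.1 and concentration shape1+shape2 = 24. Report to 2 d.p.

shape1 = 3.20, shape2 = 20.80

For shape1,shape2>1 the mode is (shape1−1)/(shape1+shape2−2), so shape1 = mode·(κ−2)+1 = 0.1×22+1 = 3.20.
And shape2 = (1−mode)·(κ−2)+1 = 0.9×22+1 = 20.80.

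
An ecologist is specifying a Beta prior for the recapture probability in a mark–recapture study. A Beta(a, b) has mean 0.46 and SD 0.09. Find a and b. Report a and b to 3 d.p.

σ² = 0.09² = 0.0081.
With s = a+b, Var = μ(1−μ)/(s+1), so s+1 = (0.46×0.54)/0.0081 = 30.6667 and s = 29.6667.
a = μs = 13.647, b = (1−μ)s = 16.020.

a = 13.647, b = 16.020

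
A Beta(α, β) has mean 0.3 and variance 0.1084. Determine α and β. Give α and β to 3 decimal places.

α = 0.281, β = 0.656

Let s = α+β. The Beta variance is μ(1−μ)/(s+1).
So s+1 = μ(1−μ)/σ² = (0.3×0.7)/0.1084 = 0.21/0.1084 = 1.9373, giving s = 0.9373.
Then α = μs = 0.3×0.9373 = 0.281 and β = (1−μ)s = 0.7×0.9373 = 0.656.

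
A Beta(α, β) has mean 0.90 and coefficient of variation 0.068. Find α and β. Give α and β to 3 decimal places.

α = 20.726, β = 2.303

Var = (CV·μ)² = (0.068×0.90)² = 0.003745.
α+β = μ(1−μ)/Var − 1 = 0.0900/0.003745 − 1 = 23.0292.
Thus α = 0.90·23.0292 = 20.726 and β = 0.10·23.0292 = 2.303.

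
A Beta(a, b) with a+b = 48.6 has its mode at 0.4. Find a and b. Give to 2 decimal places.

a = 19.64, b = 28.96

Mode = (a−1)/(κ−2) with κ = a+b, so a−1 = 0.4·46.6 = 18.64.
a = 19.64; b = κ − a = 28.96.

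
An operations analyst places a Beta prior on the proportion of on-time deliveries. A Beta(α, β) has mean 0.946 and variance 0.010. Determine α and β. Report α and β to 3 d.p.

Write ν = α+β; then α = μν and Var = μ(1−μ)/(ν+1).
ν = μ(1−μ)/Var − 1 = 0.051084/0.010 − 1 = 4.1084.
α = 0.946·4.1084 = 3.887, β = 0.054·4.1084 = 0.222.

α = 3.887, β = 0.222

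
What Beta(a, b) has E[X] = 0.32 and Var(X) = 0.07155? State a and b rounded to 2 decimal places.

Write ν = a+b; then a = μν and Var = μ(1−μ)/(ν+1).
ν = μ(1−μ)/Var − 1 = 0.2176/0.07155 − 1 = 2.0412.
a = 0.32·2.0412 = 0.65, b = 0.68·2.0412 = 1.39.

a = 0.65, b = 1.39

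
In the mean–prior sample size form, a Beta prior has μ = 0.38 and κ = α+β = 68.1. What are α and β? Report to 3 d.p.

α = 25.878, β = 42.222

α = μκ = 0.38×68.1 = 25.878 and β = (1−μ)κ = 0.62×68.1 = 42.222.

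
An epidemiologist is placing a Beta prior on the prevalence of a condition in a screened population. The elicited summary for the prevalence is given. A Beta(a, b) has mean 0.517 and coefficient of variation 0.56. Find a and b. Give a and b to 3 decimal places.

a = 1.023, b = 0.956

Var = (CV·μ)² = (0.56×0.517)² = 0.083822.
a+b = μ(1−μ)/Var − 1 = 0.249711/0.083822 − 1 = 1.9791.
Thus a = 0.517·1.9791 = 1.023 and b = 0.483·1.9791 = 0.956.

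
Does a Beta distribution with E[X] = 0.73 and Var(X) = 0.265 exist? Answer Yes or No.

A Beta with mean μ has variance μ(1−μ)/(α+β+1) < μ(1−μ).
Here μ(1−μ) = 0.73×0.27 = 0.1971, and 0.265 ≥ 0.1971.

No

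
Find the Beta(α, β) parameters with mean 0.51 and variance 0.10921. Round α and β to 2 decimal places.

Write ν = α+β; then α = μν and Var = μ(1−μ)/(ν+1).
ν = μ(1−μ)/Var − 1 = 0.2499/0.10921 − 1 = 1.2883.
α = 0.51·1.2883 = 0.66, β = 0.49·1.2883 = 0.63.

α = 0.66, β = 0.63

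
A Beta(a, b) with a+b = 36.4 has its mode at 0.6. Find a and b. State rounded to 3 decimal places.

a = 21.640, b = 14.760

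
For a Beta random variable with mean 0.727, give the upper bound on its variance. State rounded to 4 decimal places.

For fixed mean μ the Beta variance is μ(1−μ)/(α+β+1), increasing as α+β decreases.
Its least upper bound (not attained) is μ(1−μ) = 0.727·0.273 = 0.1985.

0.1985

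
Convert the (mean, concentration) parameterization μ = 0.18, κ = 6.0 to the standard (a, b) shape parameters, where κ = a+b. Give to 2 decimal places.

a = 1.08, b = 4.92

a = μκ = 0.18×6.0 = 1.08 and b = (1−μ)κ = 0.82×6.0 = 4.92.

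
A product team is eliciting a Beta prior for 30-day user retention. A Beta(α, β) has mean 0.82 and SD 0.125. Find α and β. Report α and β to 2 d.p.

α = 6.93, β = 1.52

σ² = 0.125² = 0.015625.
With s = α+β, Var = μ(1−μ)/(s+1), so s+1 = (0.82×0.18)/0.015625 = 9.4464 and s = 8.4464.
α = μs = 6.93, β = (1−μ)s = 1.52.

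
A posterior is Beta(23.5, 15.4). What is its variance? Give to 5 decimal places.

μ = 23.5/38.9 = 0.604113; Var = μ(1−μ)/(α+β+1) = 0.2391605/39.9 = 0.00599.

0.00599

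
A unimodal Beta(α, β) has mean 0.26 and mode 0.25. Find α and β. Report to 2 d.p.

Let s = α+β. Mean gives α = μs = 0.26s; mode gives (α−1)/(s−2) = 0.25.
Substituting: 0.26s − 1 = 0.25(s−2) = 0.25s − 0.50, so 0.01s = 0.50 and s = 50.0000.
Then α = 0.26×50.0000 = 13.00 and β = s−α = 37.00.

α = 13.00, β = 37.00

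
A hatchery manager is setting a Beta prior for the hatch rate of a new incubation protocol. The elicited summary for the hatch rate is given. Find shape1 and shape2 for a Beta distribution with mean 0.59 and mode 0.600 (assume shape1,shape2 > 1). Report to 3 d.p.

shape1 = 11.800, shape2 = 8.200

Let s = shape1+shape2. Mean gives shape1 = μs = 0.59s; mode gives (shape1−1)/(s−2) = 0.600.
Substituting: 0.59s − 1 = 0.600(s−2) = 0.600s − 1.200, so -0.010s = -0.200 and s = 20.0000.
Then shape1 = 0.59×20.0000 = 11.800 and shape2 = s−shape1 = 8.200.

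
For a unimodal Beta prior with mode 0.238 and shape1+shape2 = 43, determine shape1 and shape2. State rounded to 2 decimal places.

shape1 = 10.76, shape2 = 32.24

For shape1,shape2>1 the mode is (shape1−1)/(shape1+shape2−2), so shape1 = mode·(κ−2)+1 = 0.238×41+1 = 10.76.
And shape2 = (1−mode)·(κ−2)+1 = 0.762×41+1 = 32.24.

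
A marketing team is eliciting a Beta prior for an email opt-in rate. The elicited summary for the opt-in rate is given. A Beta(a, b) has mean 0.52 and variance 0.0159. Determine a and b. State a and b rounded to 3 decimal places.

Let s = a+b. The Beta variance is μ(1−μ)/(s+1).
So s+1 = μ(1−μ)/σ² = (0.52×0.48)/0.0159 = 0.2496/0.0159 = 15.6981, giving s = 14.6981.
Then a = μs = 0.52×14.6981 = 7.643 and b = (1−μ)s = 0.48×14.6981 = 7.055.

a = 7.643, b = 7.055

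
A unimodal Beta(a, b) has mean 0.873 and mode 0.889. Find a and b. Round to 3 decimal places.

a = 42.450, b = 6.175

Let s = a+b. Mean gives a = μs = 0.873s; mode gives (a−1)/(s−2) = 0.889.
Substituting: 0.873s − 1 = 0.889(s−2) = 0.889s − 1.778, so -0.016s = -0.778 and s = 48.6250.
Then a = 0.873×48.6250 = 42.450 and b = s−a = 6.175.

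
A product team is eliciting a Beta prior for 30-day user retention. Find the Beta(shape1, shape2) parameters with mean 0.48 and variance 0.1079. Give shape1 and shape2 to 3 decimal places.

shape1 = 0.630, shape2 = 0.683

Let s = shape1+shape2. The Beta variance is μ(1−μ)/(s+1).
So s+1 = μ(1−μ)/σ² = (0.48×0.52)/0.1079 = 0.2496/0.1079 = 2.3133, giving s = 1.3133.
Then shape1 = μs = 0.48×1.3133 = 0.630 and shape2 = (1−μ)s = 0.52×1.3133 = 0.683.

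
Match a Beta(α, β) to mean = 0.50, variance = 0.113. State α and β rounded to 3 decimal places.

α = 0.606, β = 0.606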